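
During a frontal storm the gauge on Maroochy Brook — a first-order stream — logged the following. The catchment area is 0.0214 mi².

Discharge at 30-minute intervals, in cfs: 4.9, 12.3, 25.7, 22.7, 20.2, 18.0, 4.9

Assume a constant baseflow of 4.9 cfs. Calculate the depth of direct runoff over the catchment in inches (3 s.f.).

d ≈ 2.69 in

Direct runoff: 0.0, 7.4, 20.8, 17.8, 15.3, 13.1, 0.0 cfs; ΣQ_DR = 74.40 cfs.
V = ΣQ_DR · Δt = 74.40 × 1800 s = 1.339 × 10^5 ft³.
Over A = 0.0214 mi², depth = V / A = 2.69 in.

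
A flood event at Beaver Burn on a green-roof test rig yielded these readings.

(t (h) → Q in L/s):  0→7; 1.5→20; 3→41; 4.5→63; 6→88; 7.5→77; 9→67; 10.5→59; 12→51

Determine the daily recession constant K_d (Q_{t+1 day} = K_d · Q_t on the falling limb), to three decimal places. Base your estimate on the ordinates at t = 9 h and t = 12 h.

K_d ≈ 0.113

Between t = 9 h and t = 12 h the flow falls from 67 to 51 L/s over 2×1.5 h = 3 h.
Per-interval ratio K = (51/67)^(1/2) = 0.8725; K_d = K^(24/1.5) = 0.113.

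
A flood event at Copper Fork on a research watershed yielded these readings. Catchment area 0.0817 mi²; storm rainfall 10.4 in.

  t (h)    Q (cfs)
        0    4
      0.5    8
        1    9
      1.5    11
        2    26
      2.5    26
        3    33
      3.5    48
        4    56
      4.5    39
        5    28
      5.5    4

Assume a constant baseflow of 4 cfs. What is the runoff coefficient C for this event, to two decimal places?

C ≈ 0.22

ΣQ_DR = 244.0 cfs; V = ΣQ_DR·Δt = 4.392 × 10^5 ft³.
Runoff depth d = V / A = 2.314 in.
C = d / P = 2.314 / 10.4 = 0.22.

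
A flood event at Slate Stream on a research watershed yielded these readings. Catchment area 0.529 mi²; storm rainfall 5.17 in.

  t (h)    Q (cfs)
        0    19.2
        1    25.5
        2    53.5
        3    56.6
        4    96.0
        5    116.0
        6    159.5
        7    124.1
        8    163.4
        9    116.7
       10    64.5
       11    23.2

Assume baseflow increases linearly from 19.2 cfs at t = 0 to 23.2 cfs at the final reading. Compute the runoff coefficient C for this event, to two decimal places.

ΣQ_DR = 763.8 cfs; V = ΣQ_DR·Δt = 2.750 × 10^6 ft³.
Runoff depth d = V / A = 2.237 in.
C = d / P = 2.237 / 5.17 = 0.43.

C ≈ 0.43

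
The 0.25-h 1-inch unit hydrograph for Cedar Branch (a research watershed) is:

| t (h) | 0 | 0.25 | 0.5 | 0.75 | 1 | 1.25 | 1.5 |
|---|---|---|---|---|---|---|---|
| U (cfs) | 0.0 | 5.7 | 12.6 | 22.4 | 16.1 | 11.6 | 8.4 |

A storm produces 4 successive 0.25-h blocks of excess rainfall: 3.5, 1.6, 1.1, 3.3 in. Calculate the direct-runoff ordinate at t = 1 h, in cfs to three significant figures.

By discrete convolution, Q_j = Σ (P_i / 1 in) · U_{j−i}.
At t = 1 h (j=4): Q = (3.5/1)·16.1 + (1.6/1)·22.4 + (1.1/1)·12.6 + (3.3/1)·5.7 = 125 cfs.

Q ≈ 125 cfs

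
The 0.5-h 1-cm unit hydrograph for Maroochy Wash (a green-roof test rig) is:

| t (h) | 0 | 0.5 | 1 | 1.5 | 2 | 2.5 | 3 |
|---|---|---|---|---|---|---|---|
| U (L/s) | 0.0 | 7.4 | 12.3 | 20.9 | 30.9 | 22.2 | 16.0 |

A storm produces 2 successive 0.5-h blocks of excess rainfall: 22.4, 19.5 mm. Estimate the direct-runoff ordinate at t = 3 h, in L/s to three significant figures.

By discrete convolution, Q_j = Σ (P_i / 10 mm) · U_{j−i}.
At t = 3 h (j=6): Q = (22.4/10)·16.0 + (19.5/10)·22.2 = 79.1 L/s.

Q ≈ 79.1 L/s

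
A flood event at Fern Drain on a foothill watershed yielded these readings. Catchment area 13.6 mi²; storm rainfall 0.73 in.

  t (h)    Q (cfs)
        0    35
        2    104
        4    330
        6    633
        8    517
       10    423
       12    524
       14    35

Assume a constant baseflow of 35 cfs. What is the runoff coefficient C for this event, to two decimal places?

ΣQ_DR = 2321 cfs; V = ΣQ_DR·Δt = 1.671 × 10^7 ft³.
Runoff depth d = V / A = 0.5289 in.
C = d / P = 0.5289 / 0.73 = 0.72.

C ≈ 0.72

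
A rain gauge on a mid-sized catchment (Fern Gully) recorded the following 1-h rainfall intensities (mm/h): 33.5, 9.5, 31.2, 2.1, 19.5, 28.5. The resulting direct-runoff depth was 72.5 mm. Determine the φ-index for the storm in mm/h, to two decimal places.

φ ≈ 10.05 mm/h

Only the 4 blocks with intensity above φ contribute runoff: 33.5, 31.2, 19.5, 28.5 mm/h.
Σ(I−φ)·Δt = d  ⇒  (33.5+31.2+19.5+28.5 − 4φ)·1 = 72.5
φ = (112.7 − 72.5/1) / 4 = 10.05 mm/h.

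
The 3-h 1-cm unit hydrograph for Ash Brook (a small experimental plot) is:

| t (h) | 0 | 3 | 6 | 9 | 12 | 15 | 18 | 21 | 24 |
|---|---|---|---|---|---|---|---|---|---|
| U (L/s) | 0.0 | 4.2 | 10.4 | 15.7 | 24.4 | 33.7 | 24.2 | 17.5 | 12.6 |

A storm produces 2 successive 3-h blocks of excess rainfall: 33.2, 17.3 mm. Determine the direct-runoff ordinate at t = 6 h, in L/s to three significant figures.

Q ≈ 41.8 L/s

By discrete convolution, Q_j = Σ (P_i / 10 mm) · U_{j−i}.
At t = 6 h (j=2): Q = (33.2/10)·10.4 + (17.3/10)·4.2 = 41.8 L/s.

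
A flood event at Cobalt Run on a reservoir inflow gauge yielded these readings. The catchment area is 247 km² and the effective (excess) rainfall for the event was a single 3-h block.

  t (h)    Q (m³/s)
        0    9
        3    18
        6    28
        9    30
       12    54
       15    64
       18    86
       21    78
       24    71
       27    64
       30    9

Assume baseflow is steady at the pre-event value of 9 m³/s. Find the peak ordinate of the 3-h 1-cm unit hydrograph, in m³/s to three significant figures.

Direct runoff: 0.0, 9.0, 19.0, 21.0, 45.0, 55.0, 77.0, 69.0, 62.0, 55.0, 0.0 m³/s; ΣQ_DR = 412.0 m³/s, peak = 77.0 m³/s.
Runoff depth d = ΣQ_DR·Δt / A = 412.0 × 10800 / (247 km²) = 18.01 mm.
The 1-cm UH is the DRH scaled by (10 mm)/d, so U_p = 77.0 × 10/18.01 = 42.7 m³/s.

U_p ≈ 42.7 m³/s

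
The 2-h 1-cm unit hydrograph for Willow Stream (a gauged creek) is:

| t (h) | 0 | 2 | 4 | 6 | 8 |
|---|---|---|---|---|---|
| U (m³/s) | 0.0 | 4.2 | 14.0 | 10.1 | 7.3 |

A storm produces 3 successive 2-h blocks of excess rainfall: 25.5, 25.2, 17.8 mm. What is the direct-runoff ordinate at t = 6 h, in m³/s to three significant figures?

By discrete convolution, Q_j = Σ (P_i / 10 mm) · U_{j−i}.
At t = 6 h (j=3): Q = (25.5/10)·10.1 + (25.2/10)·14.0 + (17.8/10)·4.2 = 68.5 m³/s.

Q ≈ 68.5 m³/s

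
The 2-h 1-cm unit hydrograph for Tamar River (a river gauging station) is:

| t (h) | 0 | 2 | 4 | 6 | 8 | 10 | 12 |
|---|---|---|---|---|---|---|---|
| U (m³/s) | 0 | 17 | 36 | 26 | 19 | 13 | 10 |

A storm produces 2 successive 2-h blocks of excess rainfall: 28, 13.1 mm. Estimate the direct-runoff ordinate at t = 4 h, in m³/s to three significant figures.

By discrete convolution, Q_j = Σ (P_i / 10 mm) · U_{j−i}.
At t = 4 h (j=2): Q = (28/10)·36 + (13.1/10)·17 = 123 m³/s.

Q ≈ 123 m³/s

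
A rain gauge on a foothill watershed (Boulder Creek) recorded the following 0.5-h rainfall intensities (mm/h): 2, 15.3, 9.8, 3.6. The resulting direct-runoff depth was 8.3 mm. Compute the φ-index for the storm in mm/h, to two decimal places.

φ ≈ 4.25 mm/h

Only the 2 blocks with intensity above φ contribute runoff: 15.3, 9.8 mm/h.
Σ(I−φ)·Δt = d  ⇒  (15.3+9.8 − 2φ)·0.5 = 8.3
φ = (25.10 − 8.3/0.5) / 2 = 4.25 mm/h.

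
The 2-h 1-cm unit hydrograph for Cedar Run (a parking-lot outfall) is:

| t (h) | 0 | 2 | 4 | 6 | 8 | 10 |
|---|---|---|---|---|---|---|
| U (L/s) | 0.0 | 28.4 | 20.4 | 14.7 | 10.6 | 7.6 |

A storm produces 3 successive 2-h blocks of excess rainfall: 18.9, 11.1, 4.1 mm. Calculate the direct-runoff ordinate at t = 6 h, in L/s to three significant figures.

By discrete convolution, Q_j = Σ (P_i / 10 mm) · U_{j−i}.
At t = 6 h (j=3): Q = (18.9/10)·14.7 + (11.1/10)·20.4 + (4.1/10)·28.4 = 62.1 L/s.

Q ≈ 62.1 L/s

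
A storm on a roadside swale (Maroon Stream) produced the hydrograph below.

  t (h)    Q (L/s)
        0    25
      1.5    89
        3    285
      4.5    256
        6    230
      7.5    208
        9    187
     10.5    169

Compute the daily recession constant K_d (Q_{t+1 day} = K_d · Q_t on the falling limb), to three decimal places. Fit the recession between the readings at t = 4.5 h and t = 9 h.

Between t = 4.5 h and t = 9 h the flow falls from 256 to 187 L/s over 3×1.5 h = 4.5 h.
Per-interval ratio K = (187/256)^(1/3) = 0.9006; K_d = K^(24/1.5) = 0.187.

K_d ≈ 0.187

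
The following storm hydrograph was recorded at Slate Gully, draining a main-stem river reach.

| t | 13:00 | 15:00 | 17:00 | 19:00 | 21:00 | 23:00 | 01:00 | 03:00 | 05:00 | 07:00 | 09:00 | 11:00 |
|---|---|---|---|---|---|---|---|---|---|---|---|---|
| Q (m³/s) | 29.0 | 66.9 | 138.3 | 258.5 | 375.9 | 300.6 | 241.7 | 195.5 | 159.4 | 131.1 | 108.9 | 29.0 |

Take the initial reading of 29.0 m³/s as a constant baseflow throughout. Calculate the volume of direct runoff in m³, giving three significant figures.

V ≈ 1.21 × 10^7 m³

Direct-runoff ordinates (Q − Q_b): 0.0, 37.9, 109.3, 229.5, 346.9, 271.6, 212.7, 166.5, 130.4, 102.1, 79.9, 0.0 m³/s.
ΣQ_DR = 1687 m³/s.
With Δt = 2 h = 7200 s, V = ΣQ_DR · Δt = 1687 × 7200 = 1.21 × 10^7 m³.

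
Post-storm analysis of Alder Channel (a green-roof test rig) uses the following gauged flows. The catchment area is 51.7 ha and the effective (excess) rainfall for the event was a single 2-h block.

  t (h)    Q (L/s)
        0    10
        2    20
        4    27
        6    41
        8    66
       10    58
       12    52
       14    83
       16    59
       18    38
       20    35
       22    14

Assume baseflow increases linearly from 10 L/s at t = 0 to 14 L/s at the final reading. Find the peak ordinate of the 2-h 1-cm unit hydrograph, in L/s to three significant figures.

U_p ≈ 141 L/s

Direct runoff: 0.00, 9.64, 16.27, 29.91, 54.55, 46.18, 39.82, 70.45, 46.09, 24.73, 21.36, 0.00 L/s; ΣQ_DR = 359.0 L/s, peak = 70.45 L/s.
Runoff depth d = ΣQ_DR·Δt / A = 359.0 × 7200 / (51.7 ha) = 5.000 mm.
The 1-cm UH is the DRH scaled by (10 mm)/d, so U_p = 70.45 × 10/5.000 = 141 L/s.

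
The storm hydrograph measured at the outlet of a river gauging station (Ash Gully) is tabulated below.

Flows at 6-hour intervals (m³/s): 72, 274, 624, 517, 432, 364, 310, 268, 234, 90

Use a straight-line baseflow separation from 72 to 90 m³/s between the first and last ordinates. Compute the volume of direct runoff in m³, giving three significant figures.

V ≈ 5.13 × 10^7 m³

Direct-runoff ordinates (Q − Q_b): 0.00, 200.00, 548.00, 439.00, 352.00, 282.00, 226.00, 182.00, 146.00, 0.00 m³/s.
ΣQ_DR = 2375 m³/s.
With Δt = 6 h = 21600 s, V = ΣQ_DR · Δt = 2375 × 21600 = 5.13 × 10^7 m³.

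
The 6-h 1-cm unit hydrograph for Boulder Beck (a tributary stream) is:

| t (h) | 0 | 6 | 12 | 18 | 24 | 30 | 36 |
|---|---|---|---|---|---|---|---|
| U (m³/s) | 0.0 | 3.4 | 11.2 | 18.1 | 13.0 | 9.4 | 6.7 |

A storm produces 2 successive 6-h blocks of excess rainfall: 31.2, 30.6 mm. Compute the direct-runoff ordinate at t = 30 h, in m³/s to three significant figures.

Q ≈ 69.1 m³/s

By discrete convolution, Q_j = Σ (P_i / 10 mm) · U_{j−i}.
At t = 30 h (j=5): Q = (31.2/10)·9.4 + (30.6/10)·13.0 = 69.1 m³/s.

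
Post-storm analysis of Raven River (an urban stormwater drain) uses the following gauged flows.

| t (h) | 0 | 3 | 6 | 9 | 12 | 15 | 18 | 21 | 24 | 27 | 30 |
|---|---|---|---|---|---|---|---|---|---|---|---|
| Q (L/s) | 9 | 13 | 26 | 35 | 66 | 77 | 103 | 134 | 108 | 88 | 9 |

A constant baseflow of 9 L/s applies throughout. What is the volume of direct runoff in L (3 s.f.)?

Direct-runoff ordinates (Q − Q_b): 0.0, 4.0, 17.0, 26.0, 57.0, 68.0, 94.0, 125.0, 99.0, 79.0, 0.0 L/s.
ΣQ_DR = 569.0 L/s.
With Δt = 3 h = 10800 s, V = ΣQ_DR · Δt = 569.0 × 10800 = 6.15 × 10^6 L.

V ≈ 6.15 × 10^6 L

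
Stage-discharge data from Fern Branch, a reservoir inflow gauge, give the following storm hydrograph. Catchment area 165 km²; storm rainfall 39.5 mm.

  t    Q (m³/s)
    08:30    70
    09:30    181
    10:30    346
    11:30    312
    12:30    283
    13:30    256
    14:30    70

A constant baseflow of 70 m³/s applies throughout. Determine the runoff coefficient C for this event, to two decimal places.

C ≈ 0.57

ΣQ_DR = 1028 m³/s; V = ΣQ_DR·Δt = 3.701 × 10^6 m³.
Runoff depth d = V / A = 22.43 mm.
C = d / P = 22.43 / 39.5 = 0.57.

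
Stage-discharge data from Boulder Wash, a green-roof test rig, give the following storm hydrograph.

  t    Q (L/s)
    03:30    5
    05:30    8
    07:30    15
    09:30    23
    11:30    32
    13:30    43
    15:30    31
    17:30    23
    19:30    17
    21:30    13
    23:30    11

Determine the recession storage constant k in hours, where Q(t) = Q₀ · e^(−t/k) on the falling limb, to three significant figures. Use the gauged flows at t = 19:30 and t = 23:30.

k ≈ 9.19 h

On the falling limb, Q drops from 17 to 11 L/s between t = 19:30 and t = 23:30 (Δt = 4 h).
k = −Δt / ln(Q₂/Q₁) = −4 / ln(11/17) = 9.19 h.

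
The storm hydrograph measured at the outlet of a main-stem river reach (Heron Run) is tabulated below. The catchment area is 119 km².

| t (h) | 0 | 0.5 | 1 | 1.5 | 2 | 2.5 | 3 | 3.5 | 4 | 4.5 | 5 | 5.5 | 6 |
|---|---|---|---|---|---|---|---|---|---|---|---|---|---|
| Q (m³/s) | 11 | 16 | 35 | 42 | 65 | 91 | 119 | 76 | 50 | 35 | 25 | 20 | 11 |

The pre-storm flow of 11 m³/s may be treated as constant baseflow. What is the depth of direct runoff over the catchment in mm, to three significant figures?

d ≈ 6.85 mm

Direct runoff: 0.0, 5.0, 24.0, 31.0, 54.0, 80.0, 108.0, 65.0, 39.0, 24.0, 14.0, 9.0, 0.0 m³/s; ΣQ_DR = 453.0 m³/s.
V = ΣQ_DR · Δt = 453.0 × 1800 s = 8.154 × 10^5 m³.
Over A = 119 km², depth = V / A = 6.85 mm.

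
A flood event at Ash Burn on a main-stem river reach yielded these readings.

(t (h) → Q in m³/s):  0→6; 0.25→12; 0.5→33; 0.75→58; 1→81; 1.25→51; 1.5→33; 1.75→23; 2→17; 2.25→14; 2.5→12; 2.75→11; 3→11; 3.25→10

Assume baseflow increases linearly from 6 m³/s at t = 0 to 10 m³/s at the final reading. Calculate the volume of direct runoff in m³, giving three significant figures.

Direct-runoff ordinates (Q − Q_b): 0.00, 5.69, 26.38, 51.08, 73.77, 43.46, 25.15, 14.85, 8.54, 5.23, 2.92, 1.62, 1.31, 0.00 m³/s.
ΣQ_DR = 260.0 m³/s.
With Δt = 0.25 h = 900 s, V = ΣQ_DR · Δt = 260.0 × 900 = 2.34 × 10^5 m³.

V ≈ 2.34 × 10^5 m³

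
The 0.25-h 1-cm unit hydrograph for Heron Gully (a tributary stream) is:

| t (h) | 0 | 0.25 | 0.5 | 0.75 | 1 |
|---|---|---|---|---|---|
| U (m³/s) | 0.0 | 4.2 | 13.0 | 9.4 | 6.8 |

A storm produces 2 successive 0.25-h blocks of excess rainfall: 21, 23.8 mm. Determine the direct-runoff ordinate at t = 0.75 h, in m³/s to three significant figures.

Q ≈ 50.7 m³/s

By discrete convolution, Q_j = Σ (P_i / 10 mm) · U_{j−i}.
At t = 0.75 h (j=3): Q = (21/10)·9.4 + (23.8/10)·13.0 = 50.7 m³/s.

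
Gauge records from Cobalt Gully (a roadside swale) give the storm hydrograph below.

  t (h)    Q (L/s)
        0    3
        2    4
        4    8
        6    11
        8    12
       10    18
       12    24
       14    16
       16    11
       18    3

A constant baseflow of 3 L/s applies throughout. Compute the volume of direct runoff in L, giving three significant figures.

V ≈ 5.76 × 10^5 L

Direct-runoff ordinates (Q − Q_b): 0.0, 1.0, 5.0, 8.0, 9.0, 15.0, 21.0, 13.0, 8.0, 0.0 L/s.
ΣQ_DR = 80.00 L/s.
With Δt = 2 h = 7200 s, V = ΣQ_DR · Δt = 80.00 × 7200 = 5.76 × 10^5 L.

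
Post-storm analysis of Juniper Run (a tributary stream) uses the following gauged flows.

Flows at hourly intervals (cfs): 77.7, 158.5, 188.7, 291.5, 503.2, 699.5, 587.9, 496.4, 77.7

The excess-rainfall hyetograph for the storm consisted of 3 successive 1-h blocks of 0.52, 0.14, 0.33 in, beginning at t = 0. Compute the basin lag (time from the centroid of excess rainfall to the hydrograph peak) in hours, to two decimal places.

t_L ≈ 3.69 h

Centroid of excess rainfall: t_c = Σ P_i·t̄_i / ΣP_i = 1.3081 h (block centres at 0.5, 1.5, 2.5 h).
Hydrograph peak occurs at t = 5 h, so basin lag t_L = 5 − 1.3081 = 3.69 h.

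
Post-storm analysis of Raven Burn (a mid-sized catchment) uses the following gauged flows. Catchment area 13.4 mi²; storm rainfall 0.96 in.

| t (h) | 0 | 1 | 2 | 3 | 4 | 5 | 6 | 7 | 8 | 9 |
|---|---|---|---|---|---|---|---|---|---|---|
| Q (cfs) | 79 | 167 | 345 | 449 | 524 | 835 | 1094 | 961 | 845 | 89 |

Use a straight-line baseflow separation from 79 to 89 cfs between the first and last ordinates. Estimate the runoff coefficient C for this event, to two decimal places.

C ≈ 0.55

ΣQ_DR = 4548 cfs; V = ΣQ_DR·Δt = 1.637 × 10^7 ft³.
Runoff depth d = V / A = 0.5259 in.
C = d / P = 0.5259 / 0.96 = 0.55.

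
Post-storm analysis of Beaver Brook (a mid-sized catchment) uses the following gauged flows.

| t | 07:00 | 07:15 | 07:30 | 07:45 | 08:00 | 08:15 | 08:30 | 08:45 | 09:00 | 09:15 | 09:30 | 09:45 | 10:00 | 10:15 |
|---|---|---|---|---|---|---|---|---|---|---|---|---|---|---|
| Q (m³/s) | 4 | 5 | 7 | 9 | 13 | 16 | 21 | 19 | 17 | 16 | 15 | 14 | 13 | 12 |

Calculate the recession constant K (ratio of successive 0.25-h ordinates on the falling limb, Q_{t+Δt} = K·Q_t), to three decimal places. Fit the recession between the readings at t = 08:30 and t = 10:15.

K ≈ 0.923

Using the recession-limb readings at t = 08:30 and t = 10:15: Q falls from 21 to 12 m³/s over 7 intervals.
K = (Q₂/Q₁)^(1/7) = (12/21)^(1/7) = 0.923.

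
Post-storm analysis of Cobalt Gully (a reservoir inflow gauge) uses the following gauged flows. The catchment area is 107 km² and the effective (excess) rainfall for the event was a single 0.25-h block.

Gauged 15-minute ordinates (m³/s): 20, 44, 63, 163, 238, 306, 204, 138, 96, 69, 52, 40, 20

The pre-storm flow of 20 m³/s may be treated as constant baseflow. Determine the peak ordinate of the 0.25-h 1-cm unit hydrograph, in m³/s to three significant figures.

U_p ≈ 285 m³/s

Direct runoff: 0.0, 24.0, 43.0, 143.0, 218.0, 286.0, 184.0, 118.0, 76.0, 49.0, 32.0, 20.0, 0.0 m³/s; ΣQ_DR = 1193 m³/s, peak = 286.0 m³/s.
Runoff depth d = ΣQ_DR·Δt / A = 1193 × 900 / (107 km²) = 10.03 mm.
The 1-cm UH is the DRH scaled by (10 mm)/d, so U_p = 286.0 × 10/10.03 = 285 m³/s.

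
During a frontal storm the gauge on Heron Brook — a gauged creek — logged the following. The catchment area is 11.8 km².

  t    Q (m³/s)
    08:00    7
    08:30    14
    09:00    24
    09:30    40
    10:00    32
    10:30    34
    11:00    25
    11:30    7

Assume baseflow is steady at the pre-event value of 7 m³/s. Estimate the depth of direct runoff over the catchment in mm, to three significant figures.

d ≈ 19.4 mm

Direct runoff: 0.0, 7.0, 17.0, 33.0, 25.0, 27.0, 18.0, 0.0 m³/s; ΣQ_DR = 127.0 m³/s.
V = ΣQ_DR · Δt = 127.0 × 1800 s = 2.286 × 10^5 m³.
Over A = 11.8 km², depth = V / A = 19.4 mm.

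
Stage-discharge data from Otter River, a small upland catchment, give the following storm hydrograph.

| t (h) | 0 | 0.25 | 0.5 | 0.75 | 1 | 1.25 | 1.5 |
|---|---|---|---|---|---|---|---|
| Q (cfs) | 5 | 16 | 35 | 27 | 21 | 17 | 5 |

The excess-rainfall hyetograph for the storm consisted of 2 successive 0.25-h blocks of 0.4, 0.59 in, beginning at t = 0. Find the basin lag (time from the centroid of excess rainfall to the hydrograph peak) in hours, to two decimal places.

t_L ≈ 0.23 h

Centroid of excess rainfall: t_c = Σ P_i·t̄_i / ΣP_i = 0.2740 h (block centres at 0.125, 0.375 h).
Hydrograph peak occurs at t = 0.5 h, so basin lag t_L = 0.5 − 0.2740 = 0.23 h.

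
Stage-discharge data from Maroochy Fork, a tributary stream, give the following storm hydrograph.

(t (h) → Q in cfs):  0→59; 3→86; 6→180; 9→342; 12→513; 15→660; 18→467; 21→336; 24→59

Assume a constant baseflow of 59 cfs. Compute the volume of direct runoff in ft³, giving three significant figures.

Direct-runoff ordinates (Q − Q_b): 0.0, 27.0, 121.0, 283.0, 454.0, 601.0, 408.0, 277.0, 0.0 cfs.
ΣQ_DR = 2171 cfs.
With Δt = 3 h = 10800 s, V = ΣQ_DR · Δt = 2171 × 10800 = 2.34 × 10^7 ft³.

V ≈ 2.34 × 10^7 ft³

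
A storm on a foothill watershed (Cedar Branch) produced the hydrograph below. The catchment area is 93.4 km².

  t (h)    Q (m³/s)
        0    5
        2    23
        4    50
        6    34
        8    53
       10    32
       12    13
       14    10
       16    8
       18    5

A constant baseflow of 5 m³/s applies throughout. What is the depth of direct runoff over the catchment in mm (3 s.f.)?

d ≈ 14.1 mm

Direct runoff: 0.0, 18.0, 45.0, 29.0, 48.0, 27.0, 8.0, 5.0, 3.0, 0.0 m³/s; ΣQ_DR = 183.0 m³/s.
V = ΣQ_DR · Δt = 183.0 × 7200 s = 1.318 × 10^6 m³.
Over A = 93.4 km², depth = V / A = 14.1 mm.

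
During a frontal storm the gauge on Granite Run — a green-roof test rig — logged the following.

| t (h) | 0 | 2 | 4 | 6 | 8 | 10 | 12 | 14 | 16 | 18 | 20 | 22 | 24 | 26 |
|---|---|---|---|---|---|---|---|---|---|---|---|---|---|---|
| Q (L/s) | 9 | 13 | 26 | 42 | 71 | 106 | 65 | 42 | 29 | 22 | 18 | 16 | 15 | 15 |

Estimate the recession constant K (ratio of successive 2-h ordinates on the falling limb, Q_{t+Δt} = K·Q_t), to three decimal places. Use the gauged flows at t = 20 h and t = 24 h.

K ≈ 0.913

Using the recession-limb readings at t = 20 h and t = 24 h: Q falls from 18 to 15 L/s over 2 intervals.
K = (Q₂/Q₁)^(1/2) = (15/18)^(1/2) = 0.913.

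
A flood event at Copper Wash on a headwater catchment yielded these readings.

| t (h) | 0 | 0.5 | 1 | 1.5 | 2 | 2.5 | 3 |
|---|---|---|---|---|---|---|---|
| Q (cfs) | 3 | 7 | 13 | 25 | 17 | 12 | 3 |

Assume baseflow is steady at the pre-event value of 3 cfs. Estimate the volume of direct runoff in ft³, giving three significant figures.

V ≈ 1.06 × 10^5 ft³

Direct-runoff ordinates (Q − Q_b): 0.0, 4.0, 10.0, 22.0, 14.0, 9.0, 0.0 cfs.
ΣQ_DR = 59.00 cfs.
With Δt = 0.5 h = 1800 s, V = ΣQ_DR · Δt = 59.00 × 1800 = 1.06 × 10^5 ft³.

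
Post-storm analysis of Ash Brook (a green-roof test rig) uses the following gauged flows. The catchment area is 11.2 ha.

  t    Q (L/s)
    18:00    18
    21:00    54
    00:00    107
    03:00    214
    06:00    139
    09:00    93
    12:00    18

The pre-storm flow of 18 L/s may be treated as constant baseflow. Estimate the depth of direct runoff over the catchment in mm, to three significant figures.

Direct runoff: 0.0, 36.0, 89.0, 196.0, 121.0, 75.0, 0.0 L/s; ΣQ_DR = 517.0 L/s.
V = ΣQ_DR · Δt = 517.0 × 10800 s = 5.584 × 10^6 L.
Over A = 11.2 ha, depth = V / A = 49.9 mm.

d ≈ 49.9 mm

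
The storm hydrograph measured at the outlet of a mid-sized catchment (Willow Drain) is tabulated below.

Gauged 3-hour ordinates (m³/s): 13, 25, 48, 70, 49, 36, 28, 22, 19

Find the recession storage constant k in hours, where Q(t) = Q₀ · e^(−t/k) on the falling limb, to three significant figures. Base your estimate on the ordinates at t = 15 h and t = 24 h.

On the falling limb, Q drops from 36 to 19 m³/s between t = 15 h and t = 24 h (Δt = 9 h).
k = −Δt / ln(Q₂/Q₁) = −9 / ln(19/36) = 14.1 h.

k ≈ 14.1 h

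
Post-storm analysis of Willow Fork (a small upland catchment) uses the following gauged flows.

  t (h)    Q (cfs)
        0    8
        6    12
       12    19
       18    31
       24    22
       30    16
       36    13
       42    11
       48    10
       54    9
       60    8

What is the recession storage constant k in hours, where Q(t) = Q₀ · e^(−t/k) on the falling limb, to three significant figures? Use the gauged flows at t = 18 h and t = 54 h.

On the falling limb, Q drops from 31 to 9 cfs between t = 18 h and t = 54 h (Δt = 36 h).
k = −Δt / ln(Q₂/Q₁) = −36 / ln(9/31) = 29.1 h.

k ≈ 29.1 h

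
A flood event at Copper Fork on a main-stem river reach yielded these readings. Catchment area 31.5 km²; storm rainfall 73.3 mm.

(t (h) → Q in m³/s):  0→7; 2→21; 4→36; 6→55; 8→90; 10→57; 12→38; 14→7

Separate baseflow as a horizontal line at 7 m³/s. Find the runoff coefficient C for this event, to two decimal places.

ΣQ_DR = 255.0 m³/s; V = ΣQ_DR·Δt = 1.836 × 10^6 m³.
Runoff depth d = V / A = 58.29 mm.
C = d / P = 58.29 / 73.3 = 0.80.

C ≈ 0.80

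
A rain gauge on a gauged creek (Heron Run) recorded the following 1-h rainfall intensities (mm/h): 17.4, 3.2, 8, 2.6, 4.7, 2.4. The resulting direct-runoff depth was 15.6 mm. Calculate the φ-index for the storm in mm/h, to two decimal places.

Only the 2 blocks with intensity above φ contribute runoff: 17.4, 8 mm/h.
Σ(I−φ)·Δt = d  ⇒  (17.4+8 − 2φ)·1 = 15.6
φ = (25.40 − 15.6/1) / 2 = 4.90 mm/h.

φ ≈ 4.90 mm/h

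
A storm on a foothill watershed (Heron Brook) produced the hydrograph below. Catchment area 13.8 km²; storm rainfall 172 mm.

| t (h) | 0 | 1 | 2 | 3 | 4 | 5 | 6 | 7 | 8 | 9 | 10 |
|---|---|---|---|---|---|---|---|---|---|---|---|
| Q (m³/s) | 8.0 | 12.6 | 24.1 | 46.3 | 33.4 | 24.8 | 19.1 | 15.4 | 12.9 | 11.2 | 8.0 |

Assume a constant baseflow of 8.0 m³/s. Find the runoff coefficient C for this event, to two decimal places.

ΣQ_DR = 127.8 m³/s; V = ΣQ_DR·Δt = 4.601 × 10^5 m³.
Runoff depth d = V / A = 33.34 mm.
C = d / P = 33.34 / 172 = 0.19.

C ≈ 0.19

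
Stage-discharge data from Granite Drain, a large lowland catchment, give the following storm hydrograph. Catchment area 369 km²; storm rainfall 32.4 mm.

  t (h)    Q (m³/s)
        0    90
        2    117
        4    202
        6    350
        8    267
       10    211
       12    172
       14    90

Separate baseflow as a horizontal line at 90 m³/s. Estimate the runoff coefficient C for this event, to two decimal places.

C ≈ 0.47

ΣQ_DR = 779.0 m³/s; V = ΣQ_DR·Δt = 5.609 × 10^6 m³.
Runoff depth d = V / A = 15.20 mm.
C = d / P = 15.20 / 32.4 = 0.47.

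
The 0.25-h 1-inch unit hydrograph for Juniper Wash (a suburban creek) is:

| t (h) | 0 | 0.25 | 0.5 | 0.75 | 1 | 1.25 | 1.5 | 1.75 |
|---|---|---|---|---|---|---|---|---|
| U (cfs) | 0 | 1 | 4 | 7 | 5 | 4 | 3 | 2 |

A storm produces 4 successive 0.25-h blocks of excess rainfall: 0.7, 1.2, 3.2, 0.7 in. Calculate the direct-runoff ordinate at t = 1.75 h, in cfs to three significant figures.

By discrete convolution, Q_j = Σ (P_i / 1 in) · U_{j−i}.
At t = 1.75 h (j=7): Q = (0.7/1)·2 + (1.2/1)·3 + (3.2/1)·4 + (0.7/1)·5 = 21.3 cfs.

Q ≈ 21.3 cfs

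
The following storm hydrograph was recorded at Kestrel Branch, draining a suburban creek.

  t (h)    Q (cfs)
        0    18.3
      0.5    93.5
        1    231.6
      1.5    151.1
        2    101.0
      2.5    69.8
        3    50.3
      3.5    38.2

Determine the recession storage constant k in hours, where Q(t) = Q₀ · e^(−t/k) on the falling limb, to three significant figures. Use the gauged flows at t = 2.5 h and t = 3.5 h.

On the falling limb, Q drops from 69.8 to 38.2 cfs between t = 2.5 h and t = 3.5 h (Δt = 1 h).
k = −Δt / ln(Q₂/Q₁) = −1 / ln(38.2/69.8) = 1.66 h.

k ≈ 1.66 h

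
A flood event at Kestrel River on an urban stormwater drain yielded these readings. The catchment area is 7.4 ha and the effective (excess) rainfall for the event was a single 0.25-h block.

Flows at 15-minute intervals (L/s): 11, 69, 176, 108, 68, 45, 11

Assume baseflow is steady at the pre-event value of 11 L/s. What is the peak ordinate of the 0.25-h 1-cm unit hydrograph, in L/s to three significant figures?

U_p ≈ 330 L/s

Direct runoff: 0.0, 58.0, 165.0, 97.0, 57.0, 34.0, 0.0 L/s; ΣQ_DR = 411.0 L/s, peak = 165.0 L/s.
Runoff depth d = ΣQ_DR·Δt / A = 411.0 × 900 / (7.4 ha) = 4.999 mm.
The 1-cm UH is the DRH scaled by (10 mm)/d, so U_p = 165.0 × 10/4.999 = 330 L/s.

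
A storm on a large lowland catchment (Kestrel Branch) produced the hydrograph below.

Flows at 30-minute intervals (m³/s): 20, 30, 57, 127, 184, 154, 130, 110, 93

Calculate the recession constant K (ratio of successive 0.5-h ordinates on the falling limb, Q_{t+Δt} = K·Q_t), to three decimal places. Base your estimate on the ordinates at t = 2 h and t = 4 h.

K ≈ 0.843

Using the recession-limb readings at t = 2 h and t = 4 h: Q falls from 184 to 93 m³/s over 4 intervals.
K = (Q₂/Q₁)^(1/4) = (93/184)^(1/4) = 0.843.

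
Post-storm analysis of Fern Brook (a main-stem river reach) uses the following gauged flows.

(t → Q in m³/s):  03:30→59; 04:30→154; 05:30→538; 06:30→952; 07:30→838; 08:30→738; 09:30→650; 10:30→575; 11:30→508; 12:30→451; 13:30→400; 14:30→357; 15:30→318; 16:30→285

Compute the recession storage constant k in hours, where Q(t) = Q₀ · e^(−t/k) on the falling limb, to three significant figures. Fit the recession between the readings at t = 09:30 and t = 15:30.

k ≈ 8.39 h

On the falling limb, Q drops from 650 to 318 m³/s between t = 09:30 and t = 15:30 (Δt = 6 h).
k = −Δt / ln(Q₂/Q₁) = −6 / ln(318/650) = 8.39 h.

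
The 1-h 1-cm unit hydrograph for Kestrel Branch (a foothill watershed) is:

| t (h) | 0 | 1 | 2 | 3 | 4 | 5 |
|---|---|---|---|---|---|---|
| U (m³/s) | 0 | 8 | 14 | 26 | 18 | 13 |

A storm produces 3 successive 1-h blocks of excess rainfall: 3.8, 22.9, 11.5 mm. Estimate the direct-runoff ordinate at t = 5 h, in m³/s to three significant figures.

By discrete convolution, Q_j = Σ (P_i / 10 mm) · U_{j−i}.
At t = 5 h (j=5): Q = (3.8/10)·13 + (22.9/10)·18 + (11.5/10)·26 = 76.1 m³/s.

Q ≈ 76.1 m³/s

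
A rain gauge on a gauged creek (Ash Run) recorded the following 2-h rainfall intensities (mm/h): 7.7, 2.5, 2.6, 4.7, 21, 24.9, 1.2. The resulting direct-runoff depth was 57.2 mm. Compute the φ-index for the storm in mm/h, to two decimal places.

Only the 2 blocks with intensity above φ contribute runoff: 21, 24.9 mm/h.
Σ(I−φ)·Δt = d  ⇒  (21+24.9 − 2φ)·2 = 57.2
φ = (45.90 − 57.2/2) / 2 = 8.65 mm/h.

φ ≈ 8.65 mm/h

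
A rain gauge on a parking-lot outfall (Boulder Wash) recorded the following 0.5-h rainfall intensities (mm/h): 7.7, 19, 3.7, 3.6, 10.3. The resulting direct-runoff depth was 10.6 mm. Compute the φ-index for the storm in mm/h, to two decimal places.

φ ≈ 5.27 mm/h

Only the 3 blocks with intensity above φ contribute runoff: 7.7, 19, 10.3 mm/h.
Σ(I−φ)·Δt = d  ⇒  (7.7+19+10.3 − 3φ)·0.5 = 10.6
φ = (37.00 − 10.6/0.5) / 3 = 5.27 mm/h.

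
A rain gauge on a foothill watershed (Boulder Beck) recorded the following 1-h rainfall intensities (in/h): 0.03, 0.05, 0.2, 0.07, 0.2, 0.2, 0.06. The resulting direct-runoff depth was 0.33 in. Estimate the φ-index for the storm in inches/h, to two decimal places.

φ ≈ 0.09 in/h

Only the 3 blocks with intensity above φ contribute runoff: 0.2, 0.2, 0.2 in/h.
Σ(I−φ)·Δt = d  ⇒  (0.2+0.2+0.2 − 3φ)·1 = 0.33
φ = (0.6000 − 0.33/1) / 3 = 0.09 in/h.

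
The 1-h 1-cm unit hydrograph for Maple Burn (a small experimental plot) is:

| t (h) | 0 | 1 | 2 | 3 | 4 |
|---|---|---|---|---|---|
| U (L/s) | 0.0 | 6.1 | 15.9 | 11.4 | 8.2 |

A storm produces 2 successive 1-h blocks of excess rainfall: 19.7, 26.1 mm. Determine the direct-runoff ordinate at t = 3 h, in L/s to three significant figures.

Q ≈ 64.0 L/s

By discrete convolution, Q_j = Σ (P_i / 10 mm) · U_{j−i}.
At t = 3 h (j=3): Q = (19.7/10)·11.4 + (26.1/10)·15.9 = 64.0 L/s.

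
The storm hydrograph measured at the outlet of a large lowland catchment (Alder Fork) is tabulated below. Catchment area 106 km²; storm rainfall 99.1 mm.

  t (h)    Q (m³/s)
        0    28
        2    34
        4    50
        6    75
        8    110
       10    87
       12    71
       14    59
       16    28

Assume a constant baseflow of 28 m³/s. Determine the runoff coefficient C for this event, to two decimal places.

ΣQ_DR = 290.0 m³/s; V = ΣQ_DR·Δt = 2.088 × 10^6 m³.
Runoff depth d = V / A = 19.70 mm.
C = d / P = 19.70 / 99.1 = 0.20.

C ≈ 0.20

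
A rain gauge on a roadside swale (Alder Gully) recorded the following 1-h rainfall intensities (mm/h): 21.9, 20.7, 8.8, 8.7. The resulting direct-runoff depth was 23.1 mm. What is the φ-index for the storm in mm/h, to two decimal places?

φ ≈ 9.75 mm/h

Only the 2 blocks with intensity above φ contribute runoff: 21.9, 20.7 mm/h.
Σ(I−φ)·Δt = d  ⇒  (21.9+20.7 − 2φ)·1 = 23.1
φ = (42.60 − 23.1/1) / 2 = 9.75 mm/h.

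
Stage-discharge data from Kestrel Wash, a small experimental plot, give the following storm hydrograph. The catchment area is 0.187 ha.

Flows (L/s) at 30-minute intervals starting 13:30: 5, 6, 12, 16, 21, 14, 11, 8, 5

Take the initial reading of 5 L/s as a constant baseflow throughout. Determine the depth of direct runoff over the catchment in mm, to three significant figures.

Direct runoff: 0.0, 1.0, 7.0, 11.0, 16.0, 9.0, 6.0, 3.0, 0.0 L/s; ΣQ_DR = 53.00 L/s.
V = ΣQ_DR · Δt = 53.00 × 1800 s = 95400 L.
Over A = 0.187 ha, depth = V / A = 51.0 mm.

d ≈ 51.0 mm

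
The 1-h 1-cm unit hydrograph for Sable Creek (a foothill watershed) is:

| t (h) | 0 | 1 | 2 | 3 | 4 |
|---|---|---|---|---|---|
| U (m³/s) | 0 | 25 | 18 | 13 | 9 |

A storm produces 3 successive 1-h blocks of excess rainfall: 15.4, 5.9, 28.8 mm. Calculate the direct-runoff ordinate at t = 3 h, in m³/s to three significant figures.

By discrete convolution, Q_j = Σ (P_i / 10 mm) · U_{j−i}.
At t = 3 h (j=3): Q = (15.4/10)·13 + (5.9/10)·18 + (28.8/10)·25 = 103 m³/s.

Q ≈ 103 m³/s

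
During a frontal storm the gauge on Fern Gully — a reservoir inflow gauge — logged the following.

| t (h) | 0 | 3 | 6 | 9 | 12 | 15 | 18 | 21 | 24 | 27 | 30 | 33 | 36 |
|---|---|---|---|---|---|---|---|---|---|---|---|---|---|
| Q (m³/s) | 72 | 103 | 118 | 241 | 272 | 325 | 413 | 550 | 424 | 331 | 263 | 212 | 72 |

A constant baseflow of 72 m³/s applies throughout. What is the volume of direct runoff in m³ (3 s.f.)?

Direct-runoff ordinates (Q − Q_b): 0.0, 31.0, 46.0, 169.0, 200.0, 253.0, 341.0, 478.0, 352.0, 259.0, 191.0, 140.0, 0.0 m³/s.
ΣQ_DR = 2460 m³/s.
With Δt = 3 h = 10800 s, V = ΣQ_DR · Δt = 2460 × 10800 = 2.66 × 10^7 m³.

V ≈ 2.66 × 10^7 m³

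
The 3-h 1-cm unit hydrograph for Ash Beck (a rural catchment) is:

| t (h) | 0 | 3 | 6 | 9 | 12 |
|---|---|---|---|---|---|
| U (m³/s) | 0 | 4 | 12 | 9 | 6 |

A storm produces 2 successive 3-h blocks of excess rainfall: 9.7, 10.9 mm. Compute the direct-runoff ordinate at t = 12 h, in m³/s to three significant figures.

By discrete convolution, Q_j = Σ (P_i / 10 mm) · U_{j−i}.
At t = 12 h (j=4): Q = (9.7/10)·6 + (10.9/10)·9 = 15.6 m³/s.

Q ≈ 15.6 m³/s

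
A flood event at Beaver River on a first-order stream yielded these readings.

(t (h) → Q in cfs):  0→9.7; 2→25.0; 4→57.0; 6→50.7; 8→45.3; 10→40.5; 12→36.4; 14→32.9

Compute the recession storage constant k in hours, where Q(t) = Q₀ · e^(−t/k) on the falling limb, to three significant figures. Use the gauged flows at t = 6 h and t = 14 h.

On the falling limb, Q drops from 50.7 to 32.9 cfs between t = 6 h and t = 14 h (Δt = 8 h).
k = −Δt / ln(Q₂/Q₁) = −8 / ln(32.9/50.7) = 18.5 h.

k ≈ 18.5 h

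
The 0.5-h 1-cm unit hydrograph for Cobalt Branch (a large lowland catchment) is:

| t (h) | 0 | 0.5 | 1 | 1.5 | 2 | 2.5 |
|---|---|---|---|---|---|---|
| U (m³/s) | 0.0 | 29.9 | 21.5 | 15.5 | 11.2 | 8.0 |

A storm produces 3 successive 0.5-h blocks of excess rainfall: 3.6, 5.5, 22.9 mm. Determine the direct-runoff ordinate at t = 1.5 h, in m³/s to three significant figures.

By discrete convolution, Q_j = Σ (P_i / 10 mm) · U_{j−i}.
At t = 1.5 h (j=3): Q = (3.6/10)·15.5 + (5.5/10)·21.5 + (22.9/10)·29.9 = 85.9 m³/s.

Q ≈ 85.9 m³/s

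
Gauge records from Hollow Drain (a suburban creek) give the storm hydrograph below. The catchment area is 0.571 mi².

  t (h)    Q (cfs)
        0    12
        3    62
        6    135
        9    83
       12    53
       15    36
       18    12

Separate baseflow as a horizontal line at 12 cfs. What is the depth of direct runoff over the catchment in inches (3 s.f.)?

Direct runoff: 0.0, 50.0, 123.0, 71.0, 41.0, 24.0, 0.0 cfs; ΣQ_DR = 309.0 cfs.
V = ΣQ_DR · Δt = 309.0 × 10800 s = 3.337 × 10^6 ft³.
Over A = 0.571 mi², depth = V / A = 2.52 in.

d ≈ 2.52 in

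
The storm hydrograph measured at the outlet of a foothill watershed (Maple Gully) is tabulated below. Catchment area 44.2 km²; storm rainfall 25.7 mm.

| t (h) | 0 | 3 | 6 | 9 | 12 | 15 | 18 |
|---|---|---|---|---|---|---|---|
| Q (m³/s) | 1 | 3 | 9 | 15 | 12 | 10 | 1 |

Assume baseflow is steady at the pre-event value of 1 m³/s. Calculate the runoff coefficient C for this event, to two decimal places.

ΣQ_DR = 44.00 m³/s; V = ΣQ_DR·Δt = 4.752 × 10^5 m³.
Runoff depth d = V / A = 10.75 mm.
C = d / P = 10.75 / 25.7 = 0.42.

C ≈ 0.42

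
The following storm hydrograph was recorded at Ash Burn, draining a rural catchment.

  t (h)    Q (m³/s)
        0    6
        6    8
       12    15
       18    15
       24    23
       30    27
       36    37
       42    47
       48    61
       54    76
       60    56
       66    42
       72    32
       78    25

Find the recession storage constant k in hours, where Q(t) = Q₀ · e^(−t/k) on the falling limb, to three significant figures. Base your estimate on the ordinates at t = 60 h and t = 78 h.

k ≈ 22.3 h

On the falling limb, Q drops from 56 to 25 m³/s between t = 60 h and t = 78 h (Δt = 18 h).
k = −Δt / ln(Q₂/Q₁) = −18 / ln(25/56) = 22.3 h.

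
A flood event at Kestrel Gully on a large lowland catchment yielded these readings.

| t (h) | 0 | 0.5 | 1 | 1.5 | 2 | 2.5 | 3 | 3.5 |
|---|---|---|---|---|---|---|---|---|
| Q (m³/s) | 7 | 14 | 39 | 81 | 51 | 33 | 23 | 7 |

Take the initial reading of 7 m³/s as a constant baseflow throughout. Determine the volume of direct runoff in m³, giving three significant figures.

Direct-runoff ordinates (Q − Q_b): 0.0, 7.0, 32.0, 74.0, 44.0, 26.0, 16.0, 0.0 m³/s.
ΣQ_DR = 199.0 m³/s.
With Δt = 0.5 h = 1800 s, V = ΣQ_DR · Δt = 199.0 × 1800 = 3.58 × 10^5 m³.

V ≈ 3.58 × 10^5 m³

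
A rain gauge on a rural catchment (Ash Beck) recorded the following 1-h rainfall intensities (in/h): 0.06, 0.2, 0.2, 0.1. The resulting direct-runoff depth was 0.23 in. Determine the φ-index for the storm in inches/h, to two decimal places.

Only the 3 blocks with intensity above φ contribute runoff: 0.2, 0.2, 0.1 in/h.
Σ(I−φ)·Δt = d  ⇒  (0.2+0.2+0.1 − 3φ)·1 = 0.23
φ = (0.5000 − 0.23/1) / 3 = 0.09 in/h.

φ ≈ 0.09 in/h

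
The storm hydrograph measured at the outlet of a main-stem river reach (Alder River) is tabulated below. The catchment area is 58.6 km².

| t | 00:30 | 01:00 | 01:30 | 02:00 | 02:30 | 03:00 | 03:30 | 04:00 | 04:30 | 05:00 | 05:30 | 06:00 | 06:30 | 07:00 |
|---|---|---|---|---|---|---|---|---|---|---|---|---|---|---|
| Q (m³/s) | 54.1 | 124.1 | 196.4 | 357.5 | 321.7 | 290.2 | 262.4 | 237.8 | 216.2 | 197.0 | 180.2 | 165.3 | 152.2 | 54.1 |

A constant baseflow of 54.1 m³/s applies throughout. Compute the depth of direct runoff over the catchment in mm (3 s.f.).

Direct runoff: 0.0, 70.0, 142.3, 303.4, 267.6, 236.1, 208.3, 183.7, 162.1, 142.9, 126.1, 111.2, 98.1, 0.0 m³/s; ΣQ_DR = 2052 m³/s.
V = ΣQ_DR · Δt = 2052 × 1800 s = 3.693 × 10^6 m³.
Over A = 58.6 km², depth = V / A = 63.0 mm.

d ≈ 63.0 mm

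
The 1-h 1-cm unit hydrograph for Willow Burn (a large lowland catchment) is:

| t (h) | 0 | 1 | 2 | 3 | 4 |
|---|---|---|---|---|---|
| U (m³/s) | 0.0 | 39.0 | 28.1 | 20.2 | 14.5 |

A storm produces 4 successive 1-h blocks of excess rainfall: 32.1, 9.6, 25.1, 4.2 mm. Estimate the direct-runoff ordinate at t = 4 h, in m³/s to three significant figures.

By discrete convolution, Q_j = Σ (P_i / 10 mm) · U_{j−i}.
At t = 4 h (j=4): Q = (32.1/10)·14.5 + (9.6/10)·20.2 + (25.1/10)·28.1 + (4.2/10)·39.0 = 153 m³/s.

Q ≈ 153 m³/s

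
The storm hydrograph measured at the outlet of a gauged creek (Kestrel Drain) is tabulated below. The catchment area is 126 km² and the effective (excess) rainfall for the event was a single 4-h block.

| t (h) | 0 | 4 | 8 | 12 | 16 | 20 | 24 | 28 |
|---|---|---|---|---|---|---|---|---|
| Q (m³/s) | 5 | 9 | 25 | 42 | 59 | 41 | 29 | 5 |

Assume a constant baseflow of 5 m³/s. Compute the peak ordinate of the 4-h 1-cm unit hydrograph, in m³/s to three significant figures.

U_p ≈ 27.0 m³/s

Direct runoff: 0.0, 4.0, 20.0, 37.0, 54.0, 36.0, 24.0, 0.0 m³/s; ΣQ_DR = 175.0 m³/s, peak = 54.0 m³/s.
Runoff depth d = ΣQ_DR·Δt / A = 175.0 × 14400 / (126 km²) = 20.00 mm.
The 1-cm UH is the DRH scaled by (10 mm)/d, so U_p = 54.0 × 10/20.00 = 27.0 m³/s.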